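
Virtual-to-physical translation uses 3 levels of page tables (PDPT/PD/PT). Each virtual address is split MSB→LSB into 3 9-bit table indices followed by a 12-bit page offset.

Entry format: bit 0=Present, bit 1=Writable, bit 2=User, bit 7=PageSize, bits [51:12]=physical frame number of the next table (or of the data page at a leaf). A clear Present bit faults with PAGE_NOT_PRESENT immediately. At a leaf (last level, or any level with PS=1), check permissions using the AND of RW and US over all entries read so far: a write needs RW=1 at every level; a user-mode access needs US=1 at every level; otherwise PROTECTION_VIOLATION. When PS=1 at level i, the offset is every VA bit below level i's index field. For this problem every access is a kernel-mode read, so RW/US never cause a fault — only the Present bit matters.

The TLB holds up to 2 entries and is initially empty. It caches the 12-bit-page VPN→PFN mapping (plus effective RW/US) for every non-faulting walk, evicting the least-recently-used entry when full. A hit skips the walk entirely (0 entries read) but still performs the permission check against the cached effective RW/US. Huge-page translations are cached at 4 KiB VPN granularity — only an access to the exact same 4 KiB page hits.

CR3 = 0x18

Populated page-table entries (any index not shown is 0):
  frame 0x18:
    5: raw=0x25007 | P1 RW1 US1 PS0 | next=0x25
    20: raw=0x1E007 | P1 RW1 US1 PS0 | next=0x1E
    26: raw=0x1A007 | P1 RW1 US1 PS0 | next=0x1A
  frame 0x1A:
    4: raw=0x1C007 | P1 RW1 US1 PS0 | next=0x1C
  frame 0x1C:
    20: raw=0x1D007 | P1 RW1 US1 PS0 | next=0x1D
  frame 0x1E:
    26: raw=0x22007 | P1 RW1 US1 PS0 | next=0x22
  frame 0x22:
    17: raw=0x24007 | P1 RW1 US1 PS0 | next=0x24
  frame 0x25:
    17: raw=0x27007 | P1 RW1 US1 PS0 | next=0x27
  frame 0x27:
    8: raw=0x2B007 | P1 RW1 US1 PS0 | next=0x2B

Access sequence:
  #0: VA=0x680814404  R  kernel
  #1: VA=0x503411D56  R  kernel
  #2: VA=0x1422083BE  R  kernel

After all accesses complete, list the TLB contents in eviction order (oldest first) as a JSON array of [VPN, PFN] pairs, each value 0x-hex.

Trace:
#0 VA=0x680814404 (r,kernel):
  L0: frame=0x18 idx=26 entry=0x1A007 [P=1 RW=1 US=1 PS=0]
  L1: frame=0x1A idx=4 entry=0x1C007 [P=1 RW=1 US=1 PS=0]
  L2: frame=0x1C idx=20 entry=0x1D007 [P=1 RW=1 US=1 PS=0]
  ⇒ phys 0x1D404  [3 reads]
#1 VA=0x503411D56 (r,kernel):
  L0: frame=0x18 idx=20 entry=0x1E007 [P=1 RW=1 US=1 PS=0]
  L1: frame=0x1E idx=26 entry=0x22007 [P=1 RW=1 US=1 PS=0]
  L2: frame=0x22 idx=17 entry=0x24007 [P=1 RW=1 US=1 PS=0]
  ⇒ phys 0x24D56  [3 reads]
#2 VA=0x1422083BE (r,kernel):
  L0: frame=0x18 idx=5 entry=0x25007 [P=1 RW=1 US=1 PS=0]
  L1: frame=0x25 idx=17 entry=0x27007 [P=1 RW=1 US=1 PS=0]
  L2: frame=0x27 idx=8 entry=0x2B007 [P=1 RW=1 US=1 PS=0]
  ⇒ phys 0x2B3BE  [3 reads]

TLB: [["0x503411", "0x24"], ["0x142208", "0x2B"]]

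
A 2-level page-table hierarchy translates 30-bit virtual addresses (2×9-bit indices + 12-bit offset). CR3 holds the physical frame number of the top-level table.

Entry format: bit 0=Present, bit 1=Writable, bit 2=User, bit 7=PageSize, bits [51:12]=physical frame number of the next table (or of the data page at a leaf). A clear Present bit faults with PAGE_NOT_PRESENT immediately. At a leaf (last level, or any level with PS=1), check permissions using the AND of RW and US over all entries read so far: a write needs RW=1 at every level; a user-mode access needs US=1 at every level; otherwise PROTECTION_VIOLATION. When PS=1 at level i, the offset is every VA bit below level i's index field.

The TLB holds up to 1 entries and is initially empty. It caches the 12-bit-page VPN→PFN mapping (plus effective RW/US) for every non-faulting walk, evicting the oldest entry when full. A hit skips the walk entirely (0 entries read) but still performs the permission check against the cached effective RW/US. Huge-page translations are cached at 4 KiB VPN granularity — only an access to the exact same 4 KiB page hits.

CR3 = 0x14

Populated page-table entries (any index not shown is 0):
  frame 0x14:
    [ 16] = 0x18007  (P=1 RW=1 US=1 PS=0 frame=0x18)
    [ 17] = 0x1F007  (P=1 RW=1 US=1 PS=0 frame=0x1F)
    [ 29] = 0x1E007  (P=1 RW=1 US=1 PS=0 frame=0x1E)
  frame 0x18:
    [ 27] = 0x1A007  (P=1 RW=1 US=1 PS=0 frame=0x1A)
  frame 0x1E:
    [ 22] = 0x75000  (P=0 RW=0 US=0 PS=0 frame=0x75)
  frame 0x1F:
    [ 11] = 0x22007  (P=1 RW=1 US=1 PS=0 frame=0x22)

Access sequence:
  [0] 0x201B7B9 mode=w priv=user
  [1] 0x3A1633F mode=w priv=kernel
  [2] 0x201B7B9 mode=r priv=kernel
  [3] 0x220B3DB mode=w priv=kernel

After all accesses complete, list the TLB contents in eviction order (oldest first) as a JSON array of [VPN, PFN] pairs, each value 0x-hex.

Per-access translation:
#0 VA=0x201B7B9 (w,user):
  L0 @0x14[16] → 0x18007  P=1,RW=1,US=1,PS=0
  L1 @0x18[27] → 0x1A007  P=1,RW=1,US=1,PS=0
  ✓ 0x1A7B9  — 2 lookups
#1 VA=0x3A1633F (w,kernel):
  L0 @0x14[29] → 0x1E007  P=1,RW=1,US=1,PS=0
  L1 @0x1E[22] → 0x75000  P=0,RW=0,US=0,PS=0
  ✗ PAGE_NOT_PRESENT  [2 reads]
#2 VA=0x201B7B9 (r,kernel):
  TLB hit vpn=0x201B → PA=0x1A7B9
#3 VA=0x220B3DB (w,kernel):
  L0 @0x14[17] → 0x1F007  P=1,RW=1,US=1,PS=0
  L1 @0x1F[11] → 0x22007  P=1,RW=1,US=1,PS=0
  ✓ 0x223DB  — 2 lookups

TLB: [["0x220B", "0x22"]]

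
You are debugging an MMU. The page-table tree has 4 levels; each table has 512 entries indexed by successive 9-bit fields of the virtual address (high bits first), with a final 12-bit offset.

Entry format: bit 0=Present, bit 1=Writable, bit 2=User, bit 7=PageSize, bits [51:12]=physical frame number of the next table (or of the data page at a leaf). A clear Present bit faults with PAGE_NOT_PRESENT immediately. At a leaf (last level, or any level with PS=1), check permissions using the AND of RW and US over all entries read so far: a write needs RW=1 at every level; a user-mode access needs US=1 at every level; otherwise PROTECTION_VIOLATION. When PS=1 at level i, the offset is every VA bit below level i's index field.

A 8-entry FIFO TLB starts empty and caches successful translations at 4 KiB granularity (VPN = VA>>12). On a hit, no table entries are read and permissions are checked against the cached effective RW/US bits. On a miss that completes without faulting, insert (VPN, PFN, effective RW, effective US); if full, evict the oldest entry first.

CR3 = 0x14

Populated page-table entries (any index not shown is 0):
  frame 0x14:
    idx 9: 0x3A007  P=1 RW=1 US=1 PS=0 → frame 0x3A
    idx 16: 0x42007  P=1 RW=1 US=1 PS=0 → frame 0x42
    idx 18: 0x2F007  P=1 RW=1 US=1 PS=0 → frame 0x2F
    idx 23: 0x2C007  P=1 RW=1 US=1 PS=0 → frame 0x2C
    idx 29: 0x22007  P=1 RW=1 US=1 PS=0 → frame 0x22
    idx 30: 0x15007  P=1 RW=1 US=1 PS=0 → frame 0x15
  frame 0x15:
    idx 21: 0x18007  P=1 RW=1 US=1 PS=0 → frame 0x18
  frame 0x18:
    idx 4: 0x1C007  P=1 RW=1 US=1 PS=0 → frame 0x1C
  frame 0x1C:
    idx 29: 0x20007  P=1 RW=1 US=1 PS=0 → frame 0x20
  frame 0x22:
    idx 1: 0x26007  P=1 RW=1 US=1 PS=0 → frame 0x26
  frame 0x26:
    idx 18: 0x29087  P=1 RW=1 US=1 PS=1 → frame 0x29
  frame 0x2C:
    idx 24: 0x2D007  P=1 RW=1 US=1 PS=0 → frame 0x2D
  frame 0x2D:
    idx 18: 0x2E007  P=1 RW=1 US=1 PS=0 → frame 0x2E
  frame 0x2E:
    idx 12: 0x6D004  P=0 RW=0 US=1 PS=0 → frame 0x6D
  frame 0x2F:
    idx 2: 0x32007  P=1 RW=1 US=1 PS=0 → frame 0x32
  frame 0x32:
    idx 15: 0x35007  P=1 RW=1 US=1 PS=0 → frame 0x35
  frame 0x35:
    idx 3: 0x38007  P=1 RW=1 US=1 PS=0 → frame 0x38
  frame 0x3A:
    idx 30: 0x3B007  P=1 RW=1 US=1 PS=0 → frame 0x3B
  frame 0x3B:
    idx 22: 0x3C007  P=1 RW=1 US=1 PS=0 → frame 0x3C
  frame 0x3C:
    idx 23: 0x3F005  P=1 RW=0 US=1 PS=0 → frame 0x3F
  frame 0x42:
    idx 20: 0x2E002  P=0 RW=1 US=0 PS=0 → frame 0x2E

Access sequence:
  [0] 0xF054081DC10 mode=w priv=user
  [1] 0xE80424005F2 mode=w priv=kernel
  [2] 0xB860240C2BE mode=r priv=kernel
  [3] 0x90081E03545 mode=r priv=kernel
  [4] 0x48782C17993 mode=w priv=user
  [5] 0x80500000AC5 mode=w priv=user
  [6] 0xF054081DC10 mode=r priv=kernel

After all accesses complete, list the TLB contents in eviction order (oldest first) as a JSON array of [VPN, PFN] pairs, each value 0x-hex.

Walk each access:
#0 VA=0xF054081DC10 (w,user):
  L0 @0x14[30] → 0x15007  P=1,RW=1,US=1,PS=0
  L1 @0x15[21] → 0x18007  P=1,RW=1,US=1,PS=0
  L2 @0x18[4] → 0x1C007  P=1,RW=1,US=1,PS=0
  L3 @0x1C[29] → 0x20007  P=1,RW=1,US=1,PS=0
  ✓ 0x20C10  — 4 lookups
#1 VA=0xE80424005F2 (w,kernel):
  L0 @0x14[29] → 0x22007  P=1,RW=1,US=1,PS=0
  L1 @0x22[1] → 0x26007  P=1,RW=1,US=1,PS=0
  L2 @0x26[18] → 0x29087  P=1,RW=1,US=1,PS=1
  ✓ 0x295F2 (huge @L2)  — 3 lookups
#2 VA=0xB860240C2BE (r,kernel):
  L0 @0x14[23] → 0x2C007  P=1,RW=1,US=1,PS=0
  L1 @0x2C[24] → 0x2D007  P=1,RW=1,US=1,PS=0
  L2 @0x2D[18] → 0x2E007  P=1,RW=1,US=1,PS=0
  L3 @0x2E[12] → 0x6D004  P=0,RW=0,US=1,PS=0
  ⇒ fault: PAGE_NOT_PRESENT  — 4 lookups
#3 VA=0x90081E03545 (r,kernel):
  L0 @0x14[18] → 0x2F007  P=1,RW=1,US=1,PS=0
  L1 @0x2F[2] → 0x32007  P=1,RW=1,US=1,PS=0
  L2 @0x32[15] → 0x35007  P=1,RW=1,US=1,PS=0
  L3 @0x35[3] → 0x38007  P=1,RW=1,US=1,PS=0
  ✓ 0x38545  — 4 lookups
#4 VA=0x48782C17993 (w,user):
  L0 @0x14[9] → 0x3A007  P=1,RW=1,US=1,PS=0
  L1 @0x3A[30] → 0x3B007  P=1,RW=1,US=1,PS=0
  L2 @0x3B[22] → 0x3C007  P=1,RW=1,US=1,PS=0
  L3 @0x3C[23] → 0x3F005  P=1,RW=0,US=1,PS=0
  ⇒ fault: PROTECTION_VIOLATION  — 4 lookups
#5 VA=0x80500000AC5 (w,user):
  L0 @0x14[16] → 0x42007  P=1,RW=1,US=1,PS=0
  L1 @0x42[20] → 0x2E002  P=0,RW=1,US=0,PS=0
  ⇒ fault: PAGE_NOT_PRESENT  — 2 lookups
#6 VA=0xF054081DC10 (r,kernel):
  TLB hit vpn=0xF054081D → PA=0x20C10

TLB: [["0xF054081D", "0x20"], ["0xE8042400", "0x29"], ["0x90081E03", "0x38"]]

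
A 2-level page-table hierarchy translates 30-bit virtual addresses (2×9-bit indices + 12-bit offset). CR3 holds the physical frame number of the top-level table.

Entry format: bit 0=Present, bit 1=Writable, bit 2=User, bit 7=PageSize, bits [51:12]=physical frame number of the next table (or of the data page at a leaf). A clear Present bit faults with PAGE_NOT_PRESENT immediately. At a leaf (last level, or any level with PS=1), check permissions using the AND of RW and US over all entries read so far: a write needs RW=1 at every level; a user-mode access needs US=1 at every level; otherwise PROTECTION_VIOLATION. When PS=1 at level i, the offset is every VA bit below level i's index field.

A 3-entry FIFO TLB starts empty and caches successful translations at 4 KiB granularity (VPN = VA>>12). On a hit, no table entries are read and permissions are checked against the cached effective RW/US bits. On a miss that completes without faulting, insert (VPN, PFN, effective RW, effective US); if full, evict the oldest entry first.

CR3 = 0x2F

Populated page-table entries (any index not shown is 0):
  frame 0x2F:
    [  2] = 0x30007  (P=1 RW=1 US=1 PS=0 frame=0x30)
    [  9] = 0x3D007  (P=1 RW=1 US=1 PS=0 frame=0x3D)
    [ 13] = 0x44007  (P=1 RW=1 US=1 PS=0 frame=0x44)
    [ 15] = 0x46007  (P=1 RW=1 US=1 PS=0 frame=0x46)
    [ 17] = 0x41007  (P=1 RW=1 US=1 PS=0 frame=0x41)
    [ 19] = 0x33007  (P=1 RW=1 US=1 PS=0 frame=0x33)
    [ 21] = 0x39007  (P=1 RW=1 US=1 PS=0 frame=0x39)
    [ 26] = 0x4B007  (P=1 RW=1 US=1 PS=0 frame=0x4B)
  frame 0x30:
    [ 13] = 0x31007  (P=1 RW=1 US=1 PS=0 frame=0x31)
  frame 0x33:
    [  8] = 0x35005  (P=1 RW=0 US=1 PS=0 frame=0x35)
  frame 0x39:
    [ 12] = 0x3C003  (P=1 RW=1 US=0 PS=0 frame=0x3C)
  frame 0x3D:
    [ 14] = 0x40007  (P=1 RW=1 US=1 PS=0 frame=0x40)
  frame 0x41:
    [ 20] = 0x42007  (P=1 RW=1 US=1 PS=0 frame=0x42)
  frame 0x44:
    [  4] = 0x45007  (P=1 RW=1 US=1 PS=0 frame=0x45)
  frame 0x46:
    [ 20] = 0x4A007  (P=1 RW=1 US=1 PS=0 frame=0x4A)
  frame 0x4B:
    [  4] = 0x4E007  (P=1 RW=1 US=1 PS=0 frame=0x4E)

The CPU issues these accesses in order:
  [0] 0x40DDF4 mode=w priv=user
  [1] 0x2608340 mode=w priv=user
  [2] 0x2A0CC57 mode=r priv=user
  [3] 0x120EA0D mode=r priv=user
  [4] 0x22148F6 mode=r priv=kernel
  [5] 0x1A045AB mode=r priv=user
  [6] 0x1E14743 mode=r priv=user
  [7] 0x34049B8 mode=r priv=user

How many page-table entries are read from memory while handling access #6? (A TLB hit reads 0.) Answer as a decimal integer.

Trace:
#0 VA=0x40DDF4 (w,user):
  [0] read 0x2F idx=2: raw=0x30007 flags P=1 W=1 U=1 S=0
  [1] read 0x30 idx=13: raw=0x31007 flags P=1 W=1 U=1 S=0
  ✓ 0x31DF4  — 2 lookups
#1 VA=0x2608340 (w,user):
  [0] read 0x2F idx=19: raw=0x33007 flags P=1 W=1 U=1 S=0
  [1] read 0x33 idx=8: raw=0x35005 flags P=1 W=0 U=1 S=0
  → PROTECTION_VIOLATION  (2 entries read)
#2 VA=0x2A0CC57 (r,user):
  [0] read 0x2F idx=21: raw=0x39007 flags P=1 W=1 U=1 S=0
  [1] read 0x39 idx=12: raw=0x3C003 flags P=1 W=1 U=0 S=0
  → PROTECTION_VIOLATION  (2 entries read)
#3 VA=0x120EA0D (r,user):
  [0] read 0x2F idx=9: raw=0x3D007 flags P=1 W=1 U=1 S=0
  [1] read 0x3D idx=14: raw=0x40007 flags P=1 W=1 U=1 S=0
  ✓ 0x40A0D  — 2 lookups
#4 VA=0x22148F6 (r,kernel):
  [0] read 0x2F idx=17: raw=0x41007 flags P=1 W=1 U=1 S=0
  [1] read 0x41 idx=20: raw=0x42007 flags P=1 W=1 U=1 S=0
  ✓ 0x428F6  — 2 lookups
#5 VA=0x1A045AB (r,user):
  [0] read 0x2F idx=13: raw=0x44007 flags P=1 W=1 U=1 S=0
  [1] read 0x44 idx=4: raw=0x45007 flags P=1 W=1 U=1 S=0
  ✓ 0x455AB  — 2 lookups
#6 VA=0x1E14743 (r,user):
  [0] read 0x2F idx=15: raw=0x46007 flags P=1 W=1 U=1 S=0
  [1] read 0x46 idx=20: raw=0x4A007 flags P=1 W=1 U=1 S=0
  ✓ 0x4A743  — 2 lookups
#7 VA=0x34049B8 (r,user):
  [0] read 0x2F idx=26: raw=0x4B007 flags P=1 W=1 U=1 S=0
  [1] read 0x4B idx=4: raw=0x4E007 flags P=1 W=1 U=1 S=0
  ✓ 0x4E9B8  — 2 lookups

Entries read for #6: 2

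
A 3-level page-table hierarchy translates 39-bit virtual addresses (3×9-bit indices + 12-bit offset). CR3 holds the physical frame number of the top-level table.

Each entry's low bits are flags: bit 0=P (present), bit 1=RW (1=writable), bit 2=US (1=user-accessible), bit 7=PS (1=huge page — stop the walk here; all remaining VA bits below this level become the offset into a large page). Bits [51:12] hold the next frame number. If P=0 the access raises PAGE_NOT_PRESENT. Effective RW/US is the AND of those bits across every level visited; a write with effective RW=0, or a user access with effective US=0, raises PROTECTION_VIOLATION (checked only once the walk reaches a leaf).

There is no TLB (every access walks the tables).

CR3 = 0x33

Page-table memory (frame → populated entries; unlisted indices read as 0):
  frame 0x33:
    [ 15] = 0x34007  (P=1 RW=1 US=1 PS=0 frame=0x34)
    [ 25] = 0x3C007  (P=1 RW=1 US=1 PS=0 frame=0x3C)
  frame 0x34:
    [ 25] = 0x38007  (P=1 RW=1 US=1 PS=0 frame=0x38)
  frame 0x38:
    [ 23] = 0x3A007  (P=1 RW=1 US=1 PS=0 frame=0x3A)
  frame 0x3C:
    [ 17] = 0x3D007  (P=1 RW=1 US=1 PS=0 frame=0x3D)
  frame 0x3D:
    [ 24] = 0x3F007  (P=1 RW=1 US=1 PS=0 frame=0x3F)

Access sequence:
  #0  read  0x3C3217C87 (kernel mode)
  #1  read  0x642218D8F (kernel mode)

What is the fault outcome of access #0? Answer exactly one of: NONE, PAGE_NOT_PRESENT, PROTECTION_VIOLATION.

Trace:
#0 VA=0x3C3217C87 (r,kernel):
  L0 @0x33[15] → 0x34007  P=1,RW=1,US=1,PS=0
  L1 @0x34[25] → 0x38007  P=1,RW=1,US=1,PS=0
  L2 @0x38[23] → 0x3A007  P=1,RW=1,US=1,PS=0
  ✓ 0x3AC87  — 3 lookups
#1 VA=0x642218D8F (r,kernel):
  L0 @0x33[25] → 0x3C007  P=1,RW=1,US=1,PS=0
  L1 @0x3C[17] → 0x3D007  P=1,RW=1,US=1,PS=0
  L2 @0x3D[24] → 0x3F007  P=1,RW=1,US=1,PS=0
  ✓ 0x3FD8F  — 3 lookups

Access #0 fault: NONE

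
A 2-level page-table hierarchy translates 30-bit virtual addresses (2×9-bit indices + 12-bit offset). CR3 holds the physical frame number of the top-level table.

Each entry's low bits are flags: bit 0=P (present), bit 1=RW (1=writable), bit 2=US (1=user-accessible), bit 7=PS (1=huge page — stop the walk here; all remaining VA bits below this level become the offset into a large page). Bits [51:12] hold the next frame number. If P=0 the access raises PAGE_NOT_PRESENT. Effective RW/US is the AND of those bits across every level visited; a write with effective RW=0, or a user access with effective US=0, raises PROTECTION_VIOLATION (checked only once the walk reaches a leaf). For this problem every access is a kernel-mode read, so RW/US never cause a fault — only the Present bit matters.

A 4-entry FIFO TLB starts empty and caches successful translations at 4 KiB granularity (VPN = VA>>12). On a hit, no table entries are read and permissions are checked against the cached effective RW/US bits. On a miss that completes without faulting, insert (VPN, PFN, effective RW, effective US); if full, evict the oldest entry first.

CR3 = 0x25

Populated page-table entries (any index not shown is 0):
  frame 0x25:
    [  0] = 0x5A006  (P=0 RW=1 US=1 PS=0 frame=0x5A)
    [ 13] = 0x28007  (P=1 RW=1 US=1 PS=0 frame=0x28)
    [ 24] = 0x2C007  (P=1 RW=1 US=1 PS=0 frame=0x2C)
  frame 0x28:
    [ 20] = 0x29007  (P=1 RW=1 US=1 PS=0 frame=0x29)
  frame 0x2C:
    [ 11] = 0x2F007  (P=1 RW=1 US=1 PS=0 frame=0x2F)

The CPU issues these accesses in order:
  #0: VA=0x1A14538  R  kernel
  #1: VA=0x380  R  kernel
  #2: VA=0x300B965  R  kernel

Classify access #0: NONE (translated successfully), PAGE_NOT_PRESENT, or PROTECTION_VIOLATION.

Trace:
#0 VA=0x1A14538 (r,kernel):
  lvl0: tbl 0x25, slot 13 ⇒ 0x28007 (P1/RW1/US1/PS0)
  lvl1: tbl 0x28, slot 20 ⇒ 0x29007 (P1/RW1/US1/PS0)
  ✓ 0x29538  — 2 lookups
#1 VA=0x380 (r,kernel):
  lvl0: tbl 0x25, slot 0 ⇒ 0x5A006 (P0/RW1/US1/PS0)
  ⇒ fault: PAGE_NOT_PRESENT  — 1 lookups
#2 VA=0x300B965 (r,kernel):
  lvl0: tbl 0x25, slot 24 ⇒ 0x2C007 (P1/RW1/US1/PS0)
  lvl1: tbl 0x2C, slot 11 ⇒ 0x2F007 (P1/RW1/US1/PS0)
  ✓ 0x2F965  — 2 lookups

Access #0 fault: NONE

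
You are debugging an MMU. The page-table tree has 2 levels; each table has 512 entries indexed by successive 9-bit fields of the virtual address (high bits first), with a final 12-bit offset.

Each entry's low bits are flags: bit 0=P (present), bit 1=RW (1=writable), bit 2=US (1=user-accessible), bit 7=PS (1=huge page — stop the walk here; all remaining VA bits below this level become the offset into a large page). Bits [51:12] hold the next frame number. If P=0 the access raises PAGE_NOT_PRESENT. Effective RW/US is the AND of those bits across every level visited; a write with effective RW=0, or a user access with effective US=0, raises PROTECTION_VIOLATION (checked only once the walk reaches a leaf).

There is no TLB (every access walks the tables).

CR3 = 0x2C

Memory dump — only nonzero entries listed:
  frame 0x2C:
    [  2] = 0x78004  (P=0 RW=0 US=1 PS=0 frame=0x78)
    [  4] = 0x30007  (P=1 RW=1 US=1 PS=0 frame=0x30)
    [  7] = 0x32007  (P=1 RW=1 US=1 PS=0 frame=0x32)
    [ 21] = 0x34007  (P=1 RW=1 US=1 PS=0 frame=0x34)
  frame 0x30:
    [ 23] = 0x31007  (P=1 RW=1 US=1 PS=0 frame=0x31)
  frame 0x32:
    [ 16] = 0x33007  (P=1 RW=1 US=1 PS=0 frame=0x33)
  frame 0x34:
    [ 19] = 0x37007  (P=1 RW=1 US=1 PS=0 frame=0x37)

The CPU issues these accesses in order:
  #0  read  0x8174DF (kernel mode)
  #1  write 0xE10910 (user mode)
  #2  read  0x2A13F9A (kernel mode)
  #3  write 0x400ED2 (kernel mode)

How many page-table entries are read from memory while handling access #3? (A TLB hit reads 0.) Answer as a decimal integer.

Per-access translation:
#0 VA=0x8174DF (r,kernel):
  lvl0: tbl 0x2C, slot 4 ⇒ 0x30007 (P1/RW1/US1/PS0)
  lvl1: tbl 0x30, slot 23 ⇒ 0x31007 (P1/RW1/US1/PS0)
  → PA=0x314DF  (2 entries read)
#1 VA=0xE10910 (w,user):
  lvl0: tbl 0x2C, slot 7 ⇒ 0x32007 (P1/RW1/US1/PS0)
  lvl1: tbl 0x32, slot 16 ⇒ 0x33007 (P1/RW1/US1/PS0)
  → PA=0x33910  (2 entries read)
#2 VA=0x2A13F9A (r,kernel):
  lvl0: tbl 0x2C, slot 21 ⇒ 0x34007 (P1/RW1/US1/PS0)
  lvl1: tbl 0x34, slot 19 ⇒ 0x37007 (P1/RW1/US1/PS0)
  → PA=0x37F9A  (2 entries read)
#3 VA=0x400ED2 (w,kernel):
  lvl0: tbl 0x2C, slot 2 ⇒ 0x78004 (P0/RW0/US1/PS0)
  ✗ PAGE_NOT_PRESENT  [1 reads]

Entries read for #3: 1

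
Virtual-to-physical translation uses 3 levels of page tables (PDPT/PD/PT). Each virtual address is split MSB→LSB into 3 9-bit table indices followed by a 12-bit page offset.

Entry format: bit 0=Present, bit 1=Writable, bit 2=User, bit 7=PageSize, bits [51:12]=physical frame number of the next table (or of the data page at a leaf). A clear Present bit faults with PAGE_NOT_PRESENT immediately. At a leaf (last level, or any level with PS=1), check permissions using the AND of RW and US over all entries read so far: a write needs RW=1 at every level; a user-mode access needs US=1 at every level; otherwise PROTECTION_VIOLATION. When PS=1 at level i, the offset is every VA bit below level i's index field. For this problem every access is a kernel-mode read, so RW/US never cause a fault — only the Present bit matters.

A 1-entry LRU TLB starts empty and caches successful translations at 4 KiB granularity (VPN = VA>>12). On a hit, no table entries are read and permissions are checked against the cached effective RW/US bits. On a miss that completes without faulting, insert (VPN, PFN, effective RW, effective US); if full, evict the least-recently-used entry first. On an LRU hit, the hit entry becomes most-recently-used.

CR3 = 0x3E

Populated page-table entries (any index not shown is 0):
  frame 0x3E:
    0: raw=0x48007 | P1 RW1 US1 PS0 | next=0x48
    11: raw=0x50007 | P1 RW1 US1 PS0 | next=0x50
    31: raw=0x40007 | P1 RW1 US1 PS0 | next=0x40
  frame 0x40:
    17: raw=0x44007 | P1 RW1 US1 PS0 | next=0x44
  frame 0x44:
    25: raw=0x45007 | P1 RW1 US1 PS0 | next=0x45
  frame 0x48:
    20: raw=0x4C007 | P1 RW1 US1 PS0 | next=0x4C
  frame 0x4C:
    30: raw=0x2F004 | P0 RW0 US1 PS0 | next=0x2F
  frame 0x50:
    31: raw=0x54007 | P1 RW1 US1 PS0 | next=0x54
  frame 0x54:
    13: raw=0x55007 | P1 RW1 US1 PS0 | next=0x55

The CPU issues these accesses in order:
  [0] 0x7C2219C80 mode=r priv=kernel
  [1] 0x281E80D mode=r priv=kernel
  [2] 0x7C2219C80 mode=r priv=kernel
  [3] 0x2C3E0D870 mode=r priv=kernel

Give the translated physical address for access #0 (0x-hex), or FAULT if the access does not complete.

Trace:
#0 VA=0x7C2219C80 (r,kernel):
  L0 @0x3E[31] → 0x40007  P=1,RW=1,US=1,PS=0
  L1 @0x40[17] → 0x44007  P=1,RW=1,US=1,PS=0
  L2 @0x44[25] → 0x45007  P=1,RW=1,US=1,PS=0
  ⇒ phys 0x45C80  [3 reads]
#1 VA=0x281E80D (r,kernel):
  L0 @0x3E[0] → 0x48007  P=1,RW=1,US=1,PS=0
  L1 @0x48[20] → 0x4C007  P=1,RW=1,US=1,PS=0
  L2 @0x4C[30] → 0x2F004  P=0,RW=0,US=1,PS=0
  → PAGE_NOT_PRESENT  (3 entries read)
#2 VA=0x7C2219C80 (r,kernel):
  TLB hit vpn=0x7C2219 → PA=0x45C80
#3 VA=0x2C3E0D870 (r,kernel):
  L0 @0x3E[11] → 0x50007  P=1,RW=1,US=1,PS=0
  L1 @0x50[31] → 0x54007  P=1,RW=1,US=1,PS=0
  L2 @0x54[13] → 0x55007  P=1,RW=1,US=1,PS=0
  ⇒ phys 0x55870  [3 reads]

Access #0 PA: 0x45C80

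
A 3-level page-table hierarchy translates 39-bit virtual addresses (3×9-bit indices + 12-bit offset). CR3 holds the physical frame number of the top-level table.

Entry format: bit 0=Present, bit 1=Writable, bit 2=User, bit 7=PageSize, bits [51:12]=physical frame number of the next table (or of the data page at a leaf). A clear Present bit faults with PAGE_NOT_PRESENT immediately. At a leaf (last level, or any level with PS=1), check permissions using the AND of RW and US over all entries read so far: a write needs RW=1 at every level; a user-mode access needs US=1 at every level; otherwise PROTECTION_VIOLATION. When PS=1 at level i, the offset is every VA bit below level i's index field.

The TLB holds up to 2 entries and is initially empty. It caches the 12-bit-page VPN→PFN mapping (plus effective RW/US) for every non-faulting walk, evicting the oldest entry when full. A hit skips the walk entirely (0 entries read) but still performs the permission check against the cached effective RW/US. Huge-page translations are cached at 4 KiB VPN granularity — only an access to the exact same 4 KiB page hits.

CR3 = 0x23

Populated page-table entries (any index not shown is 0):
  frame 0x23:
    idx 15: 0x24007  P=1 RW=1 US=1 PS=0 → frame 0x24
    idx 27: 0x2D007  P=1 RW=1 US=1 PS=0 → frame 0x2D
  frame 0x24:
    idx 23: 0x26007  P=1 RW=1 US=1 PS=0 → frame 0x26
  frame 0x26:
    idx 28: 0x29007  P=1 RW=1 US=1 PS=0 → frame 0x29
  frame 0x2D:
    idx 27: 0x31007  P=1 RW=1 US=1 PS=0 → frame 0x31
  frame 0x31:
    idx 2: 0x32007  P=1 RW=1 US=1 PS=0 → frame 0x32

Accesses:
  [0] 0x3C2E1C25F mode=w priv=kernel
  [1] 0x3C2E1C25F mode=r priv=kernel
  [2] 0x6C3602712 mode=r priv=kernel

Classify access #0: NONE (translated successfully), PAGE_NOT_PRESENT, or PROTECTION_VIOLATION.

Trace:
#0 VA=0x3C2E1C25F (w,kernel):
  lvl0: tbl 0x23, slot 15 ⇒ 0x24007 (P1/RW1/US1/PS0)
  lvl1: tbl 0x24, slot 23 ⇒ 0x26007 (P1/RW1/US1/PS0)
  lvl2: tbl 0x26, slot 28 ⇒ 0x29007 (P1/RW1/US1/PS0)
  ⇒ phys 0x2925F  [3 reads]
#1 VA=0x3C2E1C25F (r,kernel):
  TLB hit vpn=0x3C2E1C → PA=0x2925F
#2 VA=0x6C3602712 (r,kernel):
  lvl0: tbl 0x23, slot 27 ⇒ 0x2D007 (P1/RW1/US1/PS0)
  lvl1: tbl 0x2D, slot 27 ⇒ 0x31007 (P1/RW1/US1/PS0)
  lvl2: tbl 0x31, slot 2 ⇒ 0x32007 (P1/RW1/US1/PS0)
  ⇒ phys 0x32712  [3 reads]

Access #0 fault: NONE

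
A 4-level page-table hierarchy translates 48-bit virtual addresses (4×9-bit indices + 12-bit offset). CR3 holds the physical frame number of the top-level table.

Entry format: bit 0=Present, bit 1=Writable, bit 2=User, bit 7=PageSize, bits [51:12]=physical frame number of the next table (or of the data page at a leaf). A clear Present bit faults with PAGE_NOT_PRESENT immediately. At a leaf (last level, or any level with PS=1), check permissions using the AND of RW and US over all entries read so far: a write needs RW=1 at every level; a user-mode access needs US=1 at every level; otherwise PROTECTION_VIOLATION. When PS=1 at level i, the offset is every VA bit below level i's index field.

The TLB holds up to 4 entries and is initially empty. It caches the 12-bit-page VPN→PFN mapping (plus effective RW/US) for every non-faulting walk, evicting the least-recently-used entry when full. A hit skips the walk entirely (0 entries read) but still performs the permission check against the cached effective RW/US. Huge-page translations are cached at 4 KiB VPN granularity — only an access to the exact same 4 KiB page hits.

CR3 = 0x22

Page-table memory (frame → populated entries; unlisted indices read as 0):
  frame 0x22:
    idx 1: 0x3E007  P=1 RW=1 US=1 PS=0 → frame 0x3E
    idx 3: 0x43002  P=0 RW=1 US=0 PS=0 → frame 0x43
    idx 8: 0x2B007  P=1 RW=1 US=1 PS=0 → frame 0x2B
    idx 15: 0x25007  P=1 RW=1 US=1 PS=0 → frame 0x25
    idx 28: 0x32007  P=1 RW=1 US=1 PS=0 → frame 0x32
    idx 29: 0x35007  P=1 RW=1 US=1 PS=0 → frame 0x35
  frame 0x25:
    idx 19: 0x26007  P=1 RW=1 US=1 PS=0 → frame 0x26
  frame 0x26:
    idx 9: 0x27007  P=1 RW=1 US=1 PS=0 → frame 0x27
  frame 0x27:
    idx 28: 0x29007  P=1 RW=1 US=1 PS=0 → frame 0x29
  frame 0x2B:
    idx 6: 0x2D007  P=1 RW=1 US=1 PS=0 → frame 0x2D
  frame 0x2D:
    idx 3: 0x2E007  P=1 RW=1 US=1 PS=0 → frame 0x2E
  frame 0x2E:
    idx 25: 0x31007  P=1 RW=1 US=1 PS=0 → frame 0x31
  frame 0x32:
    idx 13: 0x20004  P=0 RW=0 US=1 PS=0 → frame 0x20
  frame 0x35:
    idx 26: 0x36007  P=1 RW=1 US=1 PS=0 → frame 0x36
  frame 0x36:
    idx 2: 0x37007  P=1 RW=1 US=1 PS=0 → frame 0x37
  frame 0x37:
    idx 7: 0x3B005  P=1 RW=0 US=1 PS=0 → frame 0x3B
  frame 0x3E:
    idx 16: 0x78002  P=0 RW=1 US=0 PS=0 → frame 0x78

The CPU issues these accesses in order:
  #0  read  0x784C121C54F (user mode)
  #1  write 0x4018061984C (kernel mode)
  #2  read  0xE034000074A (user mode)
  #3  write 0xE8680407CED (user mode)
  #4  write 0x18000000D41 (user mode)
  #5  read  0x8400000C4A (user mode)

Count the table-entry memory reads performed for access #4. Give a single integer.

Trace:
#0 VA=0x784C121C54F (r,user):
  L0: frame=0x22 idx=15 entry=0x25007 [P=1 RW=1 US=1 PS=0]
  L1: frame=0x25 idx=19 entry=0x26007 [P=1 RW=1 US=1 PS=0]
  L2: frame=0x26 idx=9 entry=0x27007 [P=1 RW=1 US=1 PS=0]
  L3: frame=0x27 idx=28 entry=0x29007 [P=1 RW=1 US=1 PS=0]
  ⇒ phys 0x2954F  [4 reads]
#1 VA=0x4018061984C (w,kernel):
  L0: frame=0x22 idx=8 entry=0x2B007 [P=1 RW=1 US=1 PS=0]
  L1: frame=0x2B idx=6 entry=0x2D007 [P=1 RW=1 US=1 PS=0]
  L2: frame=0x2D idx=3 entry=0x2E007 [P=1 RW=1 US=1 PS=0]
  L3: frame=0x2E idx=25 entry=0x31007 [P=1 RW=1 US=1 PS=0]
  ⇒ phys 0x3184C  [4 reads]
#2 VA=0xE034000074A (r,user):
  L0: frame=0x22 idx=28 entry=0x32007 [P=1 RW=1 US=1 PS=0]
  L1: frame=0x32 idx=13 entry=0x20004 [P=0 RW=0 US=1 PS=0]
  ⇒ fault: PAGE_NOT_PRESENT  — 2 lookups
#3 VA=0xE8680407CED (w,user):
  L0: frame=0x22 idx=29 entry=0x35007 [P=1 RW=1 US=1 PS=0]
  L1: frame=0x35 idx=26 entry=0x36007 [P=1 RW=1 US=1 PS=0]
  L2: frame=0x36 idx=2 entry=0x37007 [P=1 RW=1 US=1 PS=0]
  L3: frame=0x37 idx=7 entry=0x3B005 [P=1 RW=0 US=1 PS=0]
  ⇒ fault: PROTECTION_VIOLATION  — 4 lookups
#4 VA=0x18000000D41 (w,user):
  L0: frame=0x22 idx=3 entry=0x43002 [P=0 RW=1 US=0 PS=0]
  ⇒ fault: PAGE_NOT_PRESENT  — 1 lookups
#5 VA=0x8400000C4A (r,user):
  L0: frame=0x22 idx=1 entry=0x3E007 [P=1 RW=1 US=1 PS=0]
  L1: frame=0x3E idx=16 entry=0x78002 [P=0 RW=1 US=0 PS=0]
  ⇒ fault: PAGE_NOT_PRESENT  — 2 lookups

Entries read for #4: 1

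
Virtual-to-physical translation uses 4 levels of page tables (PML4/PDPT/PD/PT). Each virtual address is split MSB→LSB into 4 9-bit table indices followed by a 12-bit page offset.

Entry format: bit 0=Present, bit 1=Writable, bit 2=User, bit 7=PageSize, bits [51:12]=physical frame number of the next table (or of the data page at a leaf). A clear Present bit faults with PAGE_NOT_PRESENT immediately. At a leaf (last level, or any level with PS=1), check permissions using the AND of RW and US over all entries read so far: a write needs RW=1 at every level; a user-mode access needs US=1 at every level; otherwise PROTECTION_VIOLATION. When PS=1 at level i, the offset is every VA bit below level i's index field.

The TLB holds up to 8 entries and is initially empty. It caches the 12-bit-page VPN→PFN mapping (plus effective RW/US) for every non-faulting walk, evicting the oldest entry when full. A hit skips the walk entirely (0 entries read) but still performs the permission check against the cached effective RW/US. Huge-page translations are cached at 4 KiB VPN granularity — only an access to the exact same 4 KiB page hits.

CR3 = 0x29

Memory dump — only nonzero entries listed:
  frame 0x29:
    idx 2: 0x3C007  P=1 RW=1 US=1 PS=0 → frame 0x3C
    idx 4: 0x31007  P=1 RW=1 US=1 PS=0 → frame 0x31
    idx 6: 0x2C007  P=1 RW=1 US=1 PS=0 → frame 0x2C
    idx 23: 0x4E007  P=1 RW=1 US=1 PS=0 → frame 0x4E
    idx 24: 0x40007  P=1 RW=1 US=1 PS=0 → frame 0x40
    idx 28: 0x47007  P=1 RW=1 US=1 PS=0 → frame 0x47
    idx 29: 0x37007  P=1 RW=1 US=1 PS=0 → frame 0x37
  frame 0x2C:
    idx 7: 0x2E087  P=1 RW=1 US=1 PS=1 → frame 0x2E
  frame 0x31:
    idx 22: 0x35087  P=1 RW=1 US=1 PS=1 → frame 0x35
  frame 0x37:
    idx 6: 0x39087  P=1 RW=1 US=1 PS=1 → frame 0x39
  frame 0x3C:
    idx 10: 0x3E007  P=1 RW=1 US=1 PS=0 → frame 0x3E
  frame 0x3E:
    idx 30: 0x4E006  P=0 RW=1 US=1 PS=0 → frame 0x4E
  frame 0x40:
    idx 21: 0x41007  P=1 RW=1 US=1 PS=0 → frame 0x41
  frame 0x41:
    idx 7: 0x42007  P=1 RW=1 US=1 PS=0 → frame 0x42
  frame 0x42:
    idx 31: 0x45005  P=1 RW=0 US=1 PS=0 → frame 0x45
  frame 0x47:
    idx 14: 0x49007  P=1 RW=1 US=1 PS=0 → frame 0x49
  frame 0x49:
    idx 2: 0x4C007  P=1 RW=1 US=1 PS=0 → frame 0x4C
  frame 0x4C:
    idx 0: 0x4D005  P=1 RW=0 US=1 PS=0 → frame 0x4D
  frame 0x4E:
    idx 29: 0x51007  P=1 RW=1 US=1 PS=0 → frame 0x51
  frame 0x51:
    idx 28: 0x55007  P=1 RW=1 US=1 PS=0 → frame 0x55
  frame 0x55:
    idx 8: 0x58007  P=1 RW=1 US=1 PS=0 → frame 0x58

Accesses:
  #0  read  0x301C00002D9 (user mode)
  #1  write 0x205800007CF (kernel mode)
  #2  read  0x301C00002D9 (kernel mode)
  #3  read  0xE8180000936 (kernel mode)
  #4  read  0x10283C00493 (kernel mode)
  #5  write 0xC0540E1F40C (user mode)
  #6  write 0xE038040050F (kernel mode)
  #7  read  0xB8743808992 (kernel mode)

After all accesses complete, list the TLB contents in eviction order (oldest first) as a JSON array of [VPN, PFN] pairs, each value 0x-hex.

Walk each access:
#0 VA=0x301C00002D9 (r,user):
  L0: frame=0x29 idx=6 entry=0x2C007 [P=1 RW=1 US=1 PS=0]
  L1: frame=0x2C idx=7 entry=0x2E087 [P=1 RW=1 US=1 PS=1]
  ⇒ phys 0x2E2D9 (huge @L1)  [2 reads]
#1 VA=0x205800007CF (w,kernel):
  L0: frame=0x29 idx=4 entry=0x31007 [P=1 RW=1 US=1 PS=0]
  L1: frame=0x31 idx=22 entry=0x35087 [P=1 RW=1 US=1 PS=1]
  ⇒ phys 0x357CF (huge @L1)  [2 reads]
#2 VA=0x301C00002D9 (r,kernel):
  TLB hit vpn=0x301C0000 → PA=0x2E2D9
#3 VA=0xE8180000936 (r,kernel):
  L0: frame=0x29 idx=29 entry=0x37007 [P=1 RW=1 US=1 PS=0]
  L1: frame=0x37 idx=6 entry=0x39087 [P=1 RW=1 US=1 PS=1]
  ⇒ phys 0x39936 (huge @L1)  [2 reads]
#4 VA=0x10283C00493 (r,kernel):
  L0: frame=0x29 idx=2 entry=0x3C007 [P=1 RW=1 US=1 PS=0]
  L1: frame=0x3C idx=10 entry=0x3E007 [P=1 RW=1 US=1 PS=0]
  L2: frame=0x3E idx=30 entry=0x4E006 [P=0 RW=1 US=1 PS=0]
  ✗ PAGE_NOT_PRESENT  [3 reads]
#5 VA=0xC0540E1F40C (w,user):
  L0: frame=0x29 idx=24 entry=0x40007 [P=1 RW=1 US=1 PS=0]
  L1: frame=0x40 idx=21 entry=0x41007 [P=1 RW=1 US=1 PS=0]
  L2: frame=0x41 idx=7 entry=0x42007 [P=1 RW=1 US=1 PS=0]
  L3: frame=0x42 idx=31 entry=0x45005 [P=1 RW=0 US=1 PS=0]
  ✗ PROTECTION_VIOLATION  [4 reads]
#6 VA=0xE038040050F (w,kernel):
  L0: frame=0x29 idx=28 entry=0x47007 [P=1 RW=1 US=1 PS=0]
  L1: frame=0x47 idx=14 entry=0x49007 [P=1 RW=1 US=1 PS=0]
  L2: frame=0x49 idx=2 entry=0x4C007 [P=1 RW=1 US=1 PS=0]
  L3: frame=0x4C idx=0 entry=0x4D005 [P=1 RW=0 US=1 PS=0]
  ✗ PROTECTION_VIOLATION  [4 reads]
#7 VA=0xB8743808992 (r,kernel):
  L0: frame=0x29 idx=23 entry=0x4E007 [P=1 RW=1 US=1 PS=0]
  L1: frame=0x4E idx=29 entry=0x51007 [P=1 RW=1 US=1 PS=0]
  L2: frame=0x51 idx=28 entry=0x55007 [P=1 RW=1 US=1 PS=0]
  L3: frame=0x55 idx=8 entry=0x58007 [P=1 RW=1 US=1 PS=0]
  ⇒ phys 0x58992  [4 reads]

TLB: [["0x301C0000", "0x2E"], ["0x20580000", "0x35"], ["0xE8180000", "0x39"], ["0xB8743808", "0x58"]]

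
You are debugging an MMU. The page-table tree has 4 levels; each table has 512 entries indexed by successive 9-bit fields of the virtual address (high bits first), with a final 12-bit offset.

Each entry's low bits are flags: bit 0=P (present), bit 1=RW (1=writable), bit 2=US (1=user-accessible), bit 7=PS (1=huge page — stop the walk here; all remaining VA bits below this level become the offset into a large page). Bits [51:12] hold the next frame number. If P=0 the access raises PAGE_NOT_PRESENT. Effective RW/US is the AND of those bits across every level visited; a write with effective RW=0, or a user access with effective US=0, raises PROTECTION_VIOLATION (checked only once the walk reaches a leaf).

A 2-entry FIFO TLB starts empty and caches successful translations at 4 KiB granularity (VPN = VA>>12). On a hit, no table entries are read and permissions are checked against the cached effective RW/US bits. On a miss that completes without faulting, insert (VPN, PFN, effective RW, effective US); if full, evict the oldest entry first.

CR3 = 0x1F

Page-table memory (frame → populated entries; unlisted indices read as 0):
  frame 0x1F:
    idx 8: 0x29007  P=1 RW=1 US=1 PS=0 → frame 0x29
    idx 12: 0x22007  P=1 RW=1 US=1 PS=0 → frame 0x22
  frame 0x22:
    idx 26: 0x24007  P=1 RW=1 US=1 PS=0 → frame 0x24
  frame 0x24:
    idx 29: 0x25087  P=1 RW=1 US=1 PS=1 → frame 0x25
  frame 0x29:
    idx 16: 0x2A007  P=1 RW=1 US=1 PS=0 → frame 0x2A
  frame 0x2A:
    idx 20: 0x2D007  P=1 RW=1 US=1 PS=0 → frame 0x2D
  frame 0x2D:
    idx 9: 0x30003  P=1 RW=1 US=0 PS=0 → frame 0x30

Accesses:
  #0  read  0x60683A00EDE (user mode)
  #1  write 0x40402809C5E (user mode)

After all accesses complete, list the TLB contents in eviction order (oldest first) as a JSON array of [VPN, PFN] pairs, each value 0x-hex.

Trace:
#0 VA=0x60683A00EDE (r,user):
  L0: frame=0x1F idx=12 entry=0x22007 [P=1 RW=1 US=1 PS=0]
  L1: frame=0x22 idx=26 entry=0x24007 [P=1 RW=1 US=1 PS=0]
  L2: frame=0x24 idx=29 entry=0x25087 [P=1 RW=1 US=1 PS=1]
  ✓ 0x25EDE (huge @L2)  — 3 lookups
#1 VA=0x40402809C5E (w,user):
  L0: frame=0x1F idx=8 entry=0x29007 [P=1 RW=1 US=1 PS=0]
  L1: frame=0x29 idx=16 entry=0x2A007 [P=1 RW=1 US=1 PS=0]
  L2: frame=0x2A idx=20 entry=0x2D007 [P=1 RW=1 US=1 PS=0]
  L3: frame=0x2D idx=9 entry=0x30003 [P=1 RW=1 US=0 PS=0]
  ✗ PROTECTION_VIOLATION  [4 reads]

TLB: [["0x60683A00", "0x25"]]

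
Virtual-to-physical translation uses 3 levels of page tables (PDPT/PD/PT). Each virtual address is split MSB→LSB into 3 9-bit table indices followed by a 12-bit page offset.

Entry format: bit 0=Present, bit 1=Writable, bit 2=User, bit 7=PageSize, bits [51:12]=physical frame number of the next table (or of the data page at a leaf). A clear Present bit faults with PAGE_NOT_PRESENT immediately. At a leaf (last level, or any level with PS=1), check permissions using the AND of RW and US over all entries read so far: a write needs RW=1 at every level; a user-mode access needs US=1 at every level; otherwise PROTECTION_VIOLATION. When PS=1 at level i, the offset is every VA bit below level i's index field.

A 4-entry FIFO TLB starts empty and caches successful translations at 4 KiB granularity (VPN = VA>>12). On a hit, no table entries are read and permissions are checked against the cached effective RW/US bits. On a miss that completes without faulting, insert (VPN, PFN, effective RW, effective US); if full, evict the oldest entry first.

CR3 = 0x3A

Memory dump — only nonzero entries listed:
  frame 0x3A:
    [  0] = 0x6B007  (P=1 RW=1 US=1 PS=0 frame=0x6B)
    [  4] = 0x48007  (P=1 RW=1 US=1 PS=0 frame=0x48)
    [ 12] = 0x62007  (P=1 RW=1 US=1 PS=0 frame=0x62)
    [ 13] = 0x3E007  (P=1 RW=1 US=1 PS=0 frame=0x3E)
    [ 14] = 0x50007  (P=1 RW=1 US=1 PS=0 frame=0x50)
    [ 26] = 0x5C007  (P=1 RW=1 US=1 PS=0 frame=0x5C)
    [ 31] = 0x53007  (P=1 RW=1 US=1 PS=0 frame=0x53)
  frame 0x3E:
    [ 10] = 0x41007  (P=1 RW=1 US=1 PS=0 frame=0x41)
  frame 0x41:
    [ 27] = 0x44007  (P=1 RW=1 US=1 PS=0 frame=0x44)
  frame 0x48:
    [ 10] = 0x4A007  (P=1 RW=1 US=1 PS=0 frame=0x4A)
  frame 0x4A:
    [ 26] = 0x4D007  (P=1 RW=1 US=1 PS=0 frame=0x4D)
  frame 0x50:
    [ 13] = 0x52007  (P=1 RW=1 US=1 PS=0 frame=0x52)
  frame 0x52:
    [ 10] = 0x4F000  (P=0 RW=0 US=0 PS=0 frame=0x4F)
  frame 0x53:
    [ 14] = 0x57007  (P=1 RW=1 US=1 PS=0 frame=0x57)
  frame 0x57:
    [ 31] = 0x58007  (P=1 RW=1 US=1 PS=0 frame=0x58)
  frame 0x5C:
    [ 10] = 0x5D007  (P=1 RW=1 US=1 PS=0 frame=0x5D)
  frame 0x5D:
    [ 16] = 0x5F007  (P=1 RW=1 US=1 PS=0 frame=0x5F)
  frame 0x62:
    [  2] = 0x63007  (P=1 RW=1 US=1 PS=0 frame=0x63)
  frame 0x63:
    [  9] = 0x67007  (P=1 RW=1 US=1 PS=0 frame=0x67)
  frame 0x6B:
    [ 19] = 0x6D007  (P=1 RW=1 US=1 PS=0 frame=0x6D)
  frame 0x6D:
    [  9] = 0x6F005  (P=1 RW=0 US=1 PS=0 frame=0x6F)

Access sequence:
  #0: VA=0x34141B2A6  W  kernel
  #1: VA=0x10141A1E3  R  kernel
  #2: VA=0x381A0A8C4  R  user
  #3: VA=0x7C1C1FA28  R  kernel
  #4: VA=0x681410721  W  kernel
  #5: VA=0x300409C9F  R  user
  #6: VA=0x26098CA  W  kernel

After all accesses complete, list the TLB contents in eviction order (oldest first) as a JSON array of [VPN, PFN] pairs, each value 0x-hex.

Trace:
#0 VA=0x34141B2A6 (w,kernel):
  [0] read 0x3A idx=13: raw=0x3E007 flags P=1 W=1 U=1 S=0
  [1] read 0x3E idx=10: raw=0x41007 flags P=1 W=1 U=1 S=0
  [2] read 0x41 idx=27: raw=0x44007 flags P=1 W=1 U=1 S=0
  → PA=0x442A6  (3 entries read)
#1 VA=0x10141A1E3 (r,kernel):
  [0] read 0x3A idx=4: raw=0x48007 flags P=1 W=1 U=1 S=0
  [1] read 0x48 idx=10: raw=0x4A007 flags P=1 W=1 U=1 S=0
  [2] read 0x4A idx=26: raw=0x4D007 flags P=1 W=1 U=1 S=0
  → PA=0x4D1E3  (3 entries read)
#2 VA=0x381A0A8C4 (r,user):
  [0] read 0x3A idx=14: raw=0x50007 flags P=1 W=1 U=1 S=0
  [1] read 0x50 idx=13: raw=0x52007 flags P=1 W=1 U=1 S=0
  [2] read 0x52 idx=10: raw=0x4F000 flags P=0 W=0 U=0 S=0
  ⇒ fault: PAGE_NOT_PRESENT  — 3 lookups
#3 VA=0x7C1C1FA28 (r,kernel):
  [0] read 0x3A idx=31: raw=0x53007 flags P=1 W=1 U=1 S=0
  [1] read 0x53 idx=14: raw=0x57007 flags P=1 W=1 U=1 S=0
  [2] read 0x57 idx=31: raw=0x58007 flags P=1 W=1 U=1 S=0
  → PA=0x58A28  (3 entries read)
#4 VA=0x681410721 (w,kernel):
  [0] read 0x3A idx=26: raw=0x5C007 flags P=1 W=1 U=1 S=0
  [1] read 0x5C idx=10: raw=0x5D007 flags P=1 W=1 U=1 S=0
  [2] read 0x5D idx=16: raw=0x5F007 flags P=1 W=1 U=1 S=0
  → PA=0x5F721  (3 entries read)
#5 VA=0x300409C9F (r,user):
  [0] read 0x3A idx=12: raw=0x62007 flags P=1 W=1 U=1 S=0
  [1] read 0x62 idx=2: raw=0x63007 flags P=1 W=1 U=1 S=0
  [2] read 0x63 idx=9: raw=0x67007 flags P=1 W=1 U=1 S=0
  → PA=0x67C9F  (3 entries read)
#6 VA=0x26098CA (w,kernel):
  [0] read 0x3A idx=0: raw=0x6B007 flags P=1 W=1 U=1 S=0
  [1] read 0x6B idx=19: raw=0x6D007 flags P=1 W=1 U=1 S=0
  [2] read 0x6D idx=9: raw=0x6F005 flags P=1 W=0 U=1 S=0
  ⇒ fault: PROTECTION_VIOLATION  — 3 lookups

TLB: [["0x10141A", "0x4D"], ["0x7C1C1F", "0x58"], ["0x681410", "0x5F"], ["0x300409", "0x67"]]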